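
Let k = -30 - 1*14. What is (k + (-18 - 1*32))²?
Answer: 8836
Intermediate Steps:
k = -44 (k = -30 - 14 = -44)
(k + (-18 - 1*32))² = (-44 + (-18 - 1*32))² = (-44 + (-18 - 32))² = (-44 - 50)² = (-94)² = 8836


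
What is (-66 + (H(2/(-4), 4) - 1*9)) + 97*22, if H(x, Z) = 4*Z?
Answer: 2075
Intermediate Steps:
(-66 + (H(2/(-4), 4) - 1*9)) + 97*22 = (-66 + (4*4 - 1*9)) + 97*22 = (-66 + (16 - 9)) + 2134 = (-66 + 7) + 2134 = -59 + 2134 = 2075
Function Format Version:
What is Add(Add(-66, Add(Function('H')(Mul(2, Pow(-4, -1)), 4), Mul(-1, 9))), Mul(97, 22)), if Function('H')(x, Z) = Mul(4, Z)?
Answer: 2075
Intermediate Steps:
Add(Add(-66, Add(Function('H')(Mul(2, Pow(-4, -1)), 4), Mul(-1, 9))), Mul(97, 22)) = Add(Add(-66, Add(Mul(4, 4), Mul(-1, 9))), Mul(97, 22)) = Add(Add(-66, Add(16, -9)), 2134) = Add(Add(-66, 7), 2134) = Add(-59, 2134) = 2075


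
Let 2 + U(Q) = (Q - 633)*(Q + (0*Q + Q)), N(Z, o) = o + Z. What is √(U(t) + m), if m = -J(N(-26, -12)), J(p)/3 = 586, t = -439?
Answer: 24*√1631 ≈ 969.26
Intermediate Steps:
N(Z, o) = Z + o
J(p) = 1758 (J(p) = 3*586 = 1758)
U(Q) = -2 + 2*Q*(-633 + Q) (U(Q) = -2 + (Q - 633)*(Q + (0*Q + Q)) = -2 + (-633 + Q)*(Q + (0 + Q)) = -2 + (-633 + Q)*(Q + Q) = -2 + (-633 + Q)*(2*Q) = -2 + 2*Q*(-633 + Q))
m = -1758 (m = -1*1758 = -1758)
√(U(t) + m) = √((-2 - 1266*(-439) + 2*(-439)²) - 1758) = √((-2 + 555774 + 2*192721) - 1758) = √((-2 + 555774 + 385442) - 1758) = √(941214 - 1758) = √939456 = 24*√1631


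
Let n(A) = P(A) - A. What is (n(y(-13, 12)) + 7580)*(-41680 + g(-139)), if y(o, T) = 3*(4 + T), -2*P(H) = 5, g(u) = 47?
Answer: -626951347/2 ≈ -3.1348e+8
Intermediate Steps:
P(H) = -5/2 (P(H) = -1/2*5 = -5/2)
y(o, T) = 12 + 3*T
n(A) = -5/2 - A
(n(y(-13, 12)) + 7580)*(-41680 + g(-139)) = ((-5/2 - (12 + 3*12)) + 7580)*(-41680 + 47) = ((-5/2 - (12 + 36)) + 7580)*(-41633) = ((-5/2 - 1*48) + 7580)*(-41633) = ((-5/2 - 48) + 7580)*(-41633) = (-101/2 + 7580)*(-41633) = (15059/2)*(-41633) = -626951347/2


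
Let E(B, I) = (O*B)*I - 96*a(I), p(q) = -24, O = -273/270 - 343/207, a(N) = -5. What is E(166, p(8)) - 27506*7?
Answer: -20864706/115 ≈ -1.8143e+5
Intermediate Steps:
O = -1841/690 (O = -273*1/270 - 343*1/207 = -91/90 - 343/207 = -1841/690 ≈ -2.6681)
E(B, I) = 480 - 1841*B*I/690 (E(B, I) = (-1841*B/690)*I - 96*(-5) = -1841*B*I/690 + 480 = 480 - 1841*B*I/690)
E(166, p(8)) - 27506*7 = (480 - 1841/690*166*(-24)) - 27506*7 = (480 + 1222424/115) - 1*192542 = 1277624/115 - 192542 = -20864706/115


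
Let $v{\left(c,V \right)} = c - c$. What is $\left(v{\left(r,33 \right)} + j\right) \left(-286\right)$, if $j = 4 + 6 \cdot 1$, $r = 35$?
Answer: $-2860$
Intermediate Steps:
$v{\left(c,V \right)} = 0$
$j = 10$ ($j = 4 + 6 = 10$)
$\left(v{\left(r,33 \right)} + j\right) \left(-286\right) = \left(0 + 10\right) \left(-286\right) = 10 \left(-286\right) = -2860$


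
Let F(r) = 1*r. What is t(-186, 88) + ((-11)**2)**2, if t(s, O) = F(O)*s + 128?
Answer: -1599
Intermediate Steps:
F(r) = r
t(s, O) = 128 + O*s (t(s, O) = O*s + 128 = 128 + O*s)
t(-186, 88) + ((-11)**2)**2 = (128 + 88*(-186)) + ((-11)**2)**2 = (128 - 16368) + 121**2 = -16240 + 14641 = -1599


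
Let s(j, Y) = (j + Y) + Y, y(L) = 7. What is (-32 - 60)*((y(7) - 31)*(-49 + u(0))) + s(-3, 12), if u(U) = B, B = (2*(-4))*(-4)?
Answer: -37515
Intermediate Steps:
s(j, Y) = j + 2*Y (s(j, Y) = (Y + j) + Y = j + 2*Y)
B = 32 (B = -8*(-4) = 32)
u(U) = 32
(-32 - 60)*((y(7) - 31)*(-49 + u(0))) + s(-3, 12) = (-32 - 60)*((7 - 31)*(-49 + 32)) + (-3 + 2*12) = -(-2208)*(-17) + (-3 + 24) = -92*408 + 21 = -37536 + 21 = -37515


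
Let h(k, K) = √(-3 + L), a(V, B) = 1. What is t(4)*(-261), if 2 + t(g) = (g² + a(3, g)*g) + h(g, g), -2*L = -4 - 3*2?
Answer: -4698 - 261*√2 ≈ -5067.1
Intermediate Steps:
L = 5 (L = -(-4 - 3*2)/2 = -(-4 - 6)/2 = -½*(-10) = 5)
h(k, K) = √2 (h(k, K) = √(-3 + 5) = √2)
t(g) = -2 + g + √2 + g² (t(g) = -2 + ((g² + 1*g) + √2) = -2 + ((g² + g) + √2) = -2 + ((g + g²) + √2) = -2 + (g + √2 + g²) = -2 + g + √2 + g²)
t(4)*(-261) = (-2 + 4 + √2 + 4²)*(-261) = (-2 + 4 + √2 + 16)*(-261) = (18 + √2)*(-261) = -4698 - 261*√2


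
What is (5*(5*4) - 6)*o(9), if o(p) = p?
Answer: 846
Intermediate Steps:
(5*(5*4) - 6)*o(9) = (5*(5*4) - 6)*9 = (5*20 - 6)*9 = (100 - 6)*9 = 94*9 = 846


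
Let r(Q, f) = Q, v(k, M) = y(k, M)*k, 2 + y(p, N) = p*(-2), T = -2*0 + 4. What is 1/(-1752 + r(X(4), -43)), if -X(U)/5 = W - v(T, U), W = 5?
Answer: -1/1977 ≈ -0.00050582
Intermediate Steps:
T = 4 (T = 0 + 4 = 4)
y(p, N) = -2 - 2*p (y(p, N) = -2 + p*(-2) = -2 - 2*p)
v(k, M) = k*(-2 - 2*k) (v(k, M) = (-2 - 2*k)*k = k*(-2 - 2*k))
X(U) = -225 (X(U) = -5*(5 - (-2)*4*(1 + 4)) = -5*(5 - (-2)*4*5) = -5*(5 - 1*(-40)) = -5*(5 + 40) = -5*45 = -225)
1/(-1752 + r(X(4), -43)) = 1/(-1752 - 225) = 1/(-1977) = -1/1977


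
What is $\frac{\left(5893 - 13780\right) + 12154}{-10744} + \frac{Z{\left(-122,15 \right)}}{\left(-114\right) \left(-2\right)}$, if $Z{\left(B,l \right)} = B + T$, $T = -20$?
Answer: $- \frac{36743}{36024} \approx -1.02$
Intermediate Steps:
$Z{\left(B,l \right)} = -20 + B$ ($Z{\left(B,l \right)} = B - 20 = -20 + B$)
$\frac{\left(5893 - 13780\right) + 12154}{-10744} + \frac{Z{\left(-122,15 \right)}}{\left(-114\right) \left(-2\right)} = \frac{\left(5893 - 13780\right) + 12154}{-10744} + \frac{-20 - 122}{\left(-114\right) \left(-2\right)} = \left(-7887 + 12154\right) \left(- \frac{1}{10744}\right) - \frac{142}{228} = 4267 \left(- \frac{1}{10744}\right) - \frac{71}{114} = - \frac{251}{632} - \frac{71}{114} = - \frac{36743}{36024}$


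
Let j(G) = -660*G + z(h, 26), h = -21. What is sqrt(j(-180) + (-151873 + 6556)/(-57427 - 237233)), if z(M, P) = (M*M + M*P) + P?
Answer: sqrt(286331559323745)/49110 ≈ 344.56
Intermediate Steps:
z(M, P) = P + M**2 + M*P (z(M, P) = (M**2 + M*P) + P = P + M**2 + M*P)
j(G) = -79 - 660*G (j(G) = -660*G + (26 + (-21)**2 - 21*26) = -660*G + (26 + 441 - 546) = -660*G - 79 = -79 - 660*G)
sqrt(j(-180) + (-151873 + 6556)/(-57427 - 237233)) = sqrt((-79 - 660*(-180)) + (-151873 + 6556)/(-57427 - 237233)) = sqrt((-79 + 118800) - 145317/(-294660)) = sqrt(118721 - 145317*(-1/294660)) = sqrt(118721 + 48439/98220) = sqrt(11660825059/98220) = sqrt(286331559323745)/49110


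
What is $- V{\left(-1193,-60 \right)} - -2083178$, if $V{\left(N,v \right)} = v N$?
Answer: $2011598$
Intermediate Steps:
$V{\left(N,v \right)} = N v$
$- V{\left(-1193,-60 \right)} - -2083178 = - \left(-1193\right) \left(-60\right) - -2083178 = \left(-1\right) 71580 + 2083178 = -71580 + 2083178 = 2011598$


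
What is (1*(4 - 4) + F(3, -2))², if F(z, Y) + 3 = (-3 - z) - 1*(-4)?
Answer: 25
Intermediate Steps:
F(z, Y) = -2 - z (F(z, Y) = -3 + ((-3 - z) - 1*(-4)) = -3 + ((-3 - z) + 4) = -3 + (1 - z) = -2 - z)
(1*(4 - 4) + F(3, -2))² = (1*(4 - 4) + (-2 - 1*3))² = (1*0 + (-2 - 3))² = (0 - 5)² = (-5)² = 25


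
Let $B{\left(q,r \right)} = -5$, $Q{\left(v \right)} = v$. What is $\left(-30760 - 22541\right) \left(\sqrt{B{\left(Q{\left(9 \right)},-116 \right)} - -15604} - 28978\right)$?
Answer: $1544556378 - 53301 \sqrt{15599} \approx 1.5379 \cdot 10^{9}$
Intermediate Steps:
$\left(-30760 - 22541\right) \left(\sqrt{B{\left(Q{\left(9 \right)},-116 \right)} - -15604} - 28978\right) = \left(-30760 - 22541\right) \left(\sqrt{-5 - -15604} - 28978\right) = \left(-30760 - 22541\right) \left(\sqrt{-5 + 15604} - 28978\right) = - 53301 \left(\sqrt{15599} - 28978\right) = - 53301 \left(-28978 + \sqrt{15599}\right) = 1544556378 - 53301 \sqrt{15599}$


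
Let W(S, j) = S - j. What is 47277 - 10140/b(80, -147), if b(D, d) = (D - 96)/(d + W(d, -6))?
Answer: -135243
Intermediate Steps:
b(D, d) = (-96 + D)/(6 + 2*d) (b(D, d) = (D - 96)/(d + (d - 1*(-6))) = (-96 + D)/(d + (d + 6)) = (-96 + D)/(d + (6 + d)) = (-96 + D)/(6 + 2*d))
47277 - 10140/b(80, -147) = 47277 - 10140*2*(3 - 147)/(-96 + 80) = 47277 - 10140/((½)*(-16)/(-144)) = 47277 - 10140/((½)*(-1/144)*(-16)) = 47277 - 10140/1/18 = 47277 - 10140*18 = 47277 - 182520 = -135243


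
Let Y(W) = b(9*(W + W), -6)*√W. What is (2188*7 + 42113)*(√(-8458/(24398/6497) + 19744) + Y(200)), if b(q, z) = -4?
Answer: -2297160*√2 + 172287*√289226420373/12199 ≈ 4.3467e+6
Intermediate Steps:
Y(W) = -4*√W
(2188*7 + 42113)*(√(-8458/(24398/6497) + 19744) + Y(200)) = (2188*7 + 42113)*(√(-8458/(24398/6497) + 19744) - 40*√2) = (15316 + 42113)*(√(-8458/(24398*(1/6497)) + 19744) - 40*√2) = 57429*(√(-8458/24398/6497 + 19744) - 40*√2) = 57429*(√(-8458*6497/24398 + 19744) - 40*√2) = 57429*(√(-27475813/12199 + 19744) - 40*√2) = 57429*(√(213381243/12199) - 40*√2) = 57429*(3*√289226420373/12199 - 40*√2) = 57429*(-40*√2 + 3*√289226420373/12199) = -2297160*√2 + 172287*√289226420373/12199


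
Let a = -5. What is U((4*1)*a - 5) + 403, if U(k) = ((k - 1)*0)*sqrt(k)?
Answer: 403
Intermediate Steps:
U(k) = 0 (U(k) = ((-1 + k)*0)*sqrt(k) = 0*sqrt(k) = 0)
U((4*1)*a - 5) + 403 = 0 + 403 = 403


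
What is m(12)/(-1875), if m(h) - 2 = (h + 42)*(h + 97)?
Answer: -5888/1875 ≈ -3.1403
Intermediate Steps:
m(h) = 2 + (42 + h)*(97 + h) (m(h) = 2 + (h + 42)*(h + 97) = 2 + (42 + h)*(97 + h))
m(12)/(-1875) = (4076 + 12² + 139*12)/(-1875) = (4076 + 144 + 1668)*(-1/1875) = 5888*(-1/1875) = -5888/1875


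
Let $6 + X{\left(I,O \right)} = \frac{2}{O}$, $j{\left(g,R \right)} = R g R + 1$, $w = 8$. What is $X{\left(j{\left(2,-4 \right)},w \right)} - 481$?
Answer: $- \frac{1947}{4} \approx -486.75$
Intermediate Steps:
$j{\left(g,R \right)} = 1 + g R^{2}$ ($j{\left(g,R \right)} = g R^{2} + 1 = 1 + g R^{2}$)
$X{\left(I,O \right)} = -6 + \frac{2}{O}$
$X{\left(j{\left(2,-4 \right)},w \right)} - 481 = \left(-6 + \frac{2}{8}\right) - 481 = \left(-6 + 2 \cdot \frac{1}{8}\right) - 481 = \left(-6 + \frac{1}{4}\right) - 481 = - \frac{23}{4} - 481 = - \frac{1947}{4}$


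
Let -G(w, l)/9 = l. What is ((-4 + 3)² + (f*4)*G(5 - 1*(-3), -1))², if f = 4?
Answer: 21025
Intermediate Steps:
G(w, l) = -9*l
((-4 + 3)² + (f*4)*G(5 - 1*(-3), -1))² = ((-4 + 3)² + (4*4)*(-9*(-1)))² = ((-1)² + 16*9)² = (1 + 144)² = 145² = 21025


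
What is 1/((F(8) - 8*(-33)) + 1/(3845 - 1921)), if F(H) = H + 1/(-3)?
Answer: 5772/1568063 ≈ 0.0036810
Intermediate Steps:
F(H) = -⅓ + H (F(H) = H + 1*(-⅓) = H - ⅓ = -⅓ + H)
1/((F(8) - 8*(-33)) + 1/(3845 - 1921)) = 1/(((-⅓ + 8) - 8*(-33)) + 1/(3845 - 1921)) = 1/((23/3 + 264) + 1/1924) = 1/(815/3 + 1/1924) = 1/(1568063/5772) = 5772/1568063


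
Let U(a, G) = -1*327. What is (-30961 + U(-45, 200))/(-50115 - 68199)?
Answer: 15644/59157 ≈ 0.26445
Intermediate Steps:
U(a, G) = -327
(-30961 + U(-45, 200))/(-50115 - 68199) = (-30961 - 327)/(-50115 - 68199) = -31288/(-118314) = -31288*(-1/118314) = 15644/59157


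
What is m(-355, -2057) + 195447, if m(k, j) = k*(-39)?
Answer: 209292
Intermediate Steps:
m(k, j) = -39*k
m(-355, -2057) + 195447 = -39*(-355) + 195447 = 13845 + 195447 = 209292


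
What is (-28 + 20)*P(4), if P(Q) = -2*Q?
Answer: 64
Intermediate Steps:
(-28 + 20)*P(4) = (-28 + 20)*(-2*4) = -8*(-8) = 64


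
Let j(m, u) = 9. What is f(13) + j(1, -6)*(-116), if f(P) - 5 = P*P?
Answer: -870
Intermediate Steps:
f(P) = 5 + P² (f(P) = 5 + P*P = 5 + P²)
f(13) + j(1, -6)*(-116) = (5 + 13²) + 9*(-116) = (5 + 169) - 1044 = 174 - 1044 = -870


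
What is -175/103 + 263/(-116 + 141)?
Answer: 22714/2575 ≈ 8.8210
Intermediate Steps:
-175/103 + 263/(-116 + 141) = -175*1/103 + 263/25 = -175/103 + 263*(1/25) = -175/103 + 263/25 = 22714/2575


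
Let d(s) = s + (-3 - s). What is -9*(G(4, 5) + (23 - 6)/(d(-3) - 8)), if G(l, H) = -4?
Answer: 549/11 ≈ 49.909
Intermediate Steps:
d(s) = -3
-9*(G(4, 5) + (23 - 6)/(d(-3) - 8)) = -9*(-4 + (23 - 6)/(-3 - 8)) = -9*(-4 + 17/(-11)) = -9*(-4 + 17*(-1/11)) = -9*(-4 - 17/11) = -9*(-61/11) = 549/11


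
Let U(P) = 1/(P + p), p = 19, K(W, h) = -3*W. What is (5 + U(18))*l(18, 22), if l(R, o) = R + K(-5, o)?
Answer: 6138/37 ≈ 165.89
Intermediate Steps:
U(P) = 1/(19 + P) (U(P) = 1/(P + 19) = 1/(19 + P))
l(R, o) = 15 + R (l(R, o) = R - 3*(-5) = R + 15 = 15 + R)
(5 + U(18))*l(18, 22) = (5 + 1/(19 + 18))*(15 + 18) = (5 + 1/37)*33 = (186/37)*33 = 6138/37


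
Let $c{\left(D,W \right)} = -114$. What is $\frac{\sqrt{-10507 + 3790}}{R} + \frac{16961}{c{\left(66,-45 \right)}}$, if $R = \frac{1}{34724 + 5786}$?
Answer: $- \frac{16961}{114} + 40510 i \sqrt{6717} \approx -148.78 + 3.3201 \cdot 10^{6} i$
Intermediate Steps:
$R = \frac{1}{40510} \approx 2.4685 \cdot 10^{-5}$
$\frac{\sqrt{-10507 + 3790}}{R} + \frac{16961}{c{\left(66,-45 \right)}} = \sqrt{-10507 + 3790} \frac{1}{\frac{1}{40510}} + \frac{16961}{-114} = \sqrt{-6717} \cdot 40510 + 16961 \left(- \frac{1}{114}\right) = i \sqrt{6717} \cdot 40510 - \frac{16961}{114} = 40510 i \sqrt{6717} - \frac{16961}{114} = - \frac{16961}{114} + 40510 i \sqrt{6717}$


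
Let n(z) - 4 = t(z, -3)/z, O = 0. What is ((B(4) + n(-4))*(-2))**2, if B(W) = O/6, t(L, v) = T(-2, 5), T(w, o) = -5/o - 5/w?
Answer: 841/16 ≈ 52.563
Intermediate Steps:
t(L, v) = 3/2 (t(L, v) = -5/5 - 5/(-2) = -5*1/5 - 5*(-1/2) = -1 + 5/2 = 3/2)
n(z) = 4 + 3/(2*z)
B(W) = 0 (B(W) = 0/6 = 0*(1/6) = 0)
((B(4) + n(-4))*(-2))**2 = ((0 + (4 + (3/2)/(-4)))*(-2))**2 = ((0 + (4 + (3/2)*(-1/4)))*(-2))**2 = ((0 + (4 - 3/8))*(-2))**2 = ((0 + 29/8)*(-2))**2 = ((29/8)*(-2))**2 = (-29/4)**2 = 841/16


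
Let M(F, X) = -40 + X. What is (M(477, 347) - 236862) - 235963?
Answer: -472518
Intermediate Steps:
(M(477, 347) - 236862) - 235963 = ((-40 + 347) - 236862) - 235963 = (307 - 236862) - 235963 = -236555 - 235963 = -472518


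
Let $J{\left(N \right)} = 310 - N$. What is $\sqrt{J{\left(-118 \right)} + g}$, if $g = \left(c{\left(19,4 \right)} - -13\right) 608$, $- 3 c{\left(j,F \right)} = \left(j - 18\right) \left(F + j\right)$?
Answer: $\frac{2 \sqrt{8259}}{3} \approx 60.586$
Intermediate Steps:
$c{\left(j,F \right)} = - \frac{\left(-18 + j\right) \left(F + j\right)}{3}$ ($c{\left(j,F \right)} = - \frac{\left(j - 18\right) \left(F + j\right)}{3} = - \frac{\left(-18 + j\right) \left(F + j\right)}{3}$)
$g = \frac{9728}{3}$ ($g = \left(\left(6 \cdot 4 + 6 \cdot 19 - \frac{19^{2}}{3} - \frac{4}{3} \cdot 19\right) - -13\right) 608 = \left(\left(24 + 114 - \frac{361}{3} - \frac{76}{3}\right) + \left(-42 + 55\right)\right) 608 = \left(\left(24 + 114 - \frac{361}{3} - \frac{76}{3}\right) + 13\right) 608 = \left(- \frac{23}{3} + 13\right) 608 = \frac{16}{3} \cdot 608 = \frac{9728}{3} \approx 3242.7$)
$\sqrt{J{\left(-118 \right)} + g} = \sqrt{\left(310 - -118\right) + \frac{9728}{3}} = \sqrt{\left(310 + 118\right) + \frac{9728}{3}} = \sqrt{428 + \frac{9728}{3}} = \sqrt{\frac{11012}{3}} = \frac{2 \sqrt{8259}}{3}$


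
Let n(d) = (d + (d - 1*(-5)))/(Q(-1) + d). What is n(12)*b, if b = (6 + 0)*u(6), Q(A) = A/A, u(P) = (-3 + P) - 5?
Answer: -348/13 ≈ -26.769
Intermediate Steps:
u(P) = -8 + P
Q(A) = 1
b = -12 (b = (6 + 0)*(-8 + 6) = 6*(-2) = -12)
n(d) = (5 + 2*d)/(1 + d) (n(d) = (d + (d - 1*(-5)))/(1 + d) = (d + (d + 5))/(1 + d) = (d + (5 + d))/(1 + d) = (5 + 2*d)/(1 + d))
n(12)*b = ((5 + 2*12)/(1 + 12))*(-12) = ((5 + 24)/13)*(-12) = ((1/13)*29)*(-12) = (29/13)*(-12) = -348/13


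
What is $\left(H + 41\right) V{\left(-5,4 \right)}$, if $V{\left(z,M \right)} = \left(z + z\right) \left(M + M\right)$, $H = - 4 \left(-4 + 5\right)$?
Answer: $-2960$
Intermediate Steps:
$H = -4$ ($H = \left(-4\right) 1 = -4$)
$V{\left(z,M \right)} = 4 M z$ ($V{\left(z,M \right)} = 2 z 2 M = 4 M z$)
$\left(H + 41\right) V{\left(-5,4 \right)} = \left(-4 + 41\right) 4 \cdot 4 \left(-5\right) = 37 \left(-80\right) = -2960$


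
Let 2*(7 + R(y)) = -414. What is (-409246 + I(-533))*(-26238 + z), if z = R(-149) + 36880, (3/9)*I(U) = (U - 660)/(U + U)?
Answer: -2274621353598/533 ≈ -4.2676e+9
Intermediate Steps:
R(y) = -214 (R(y) = -7 + (1/2)*(-414) = -7 - 207 = -214)
I(U) = 3*(-660 + U)/(2*U) (I(U) = 3*((U - 660)/(U + U)) = 3*((-660 + U)/((2*U))) = 3*((-660 + U)*(1/(2*U))) = 3*((-660 + U)/(2*U)) = 3*(-660 + U)/(2*U))
z = 36666 (z = -214 + 36880 = 36666)
(-409246 + I(-533))*(-26238 + z) = (-409246 + (3/2 - 990/(-533)))*(-26238 + 36666) = (-409246 + (3/2 - 990*(-1/533)))*10428 = (-409246 + (3/2 + 990/533))*10428 = (-409246 + 3579/1066)*10428 = -436252657/1066*10428 = -2274621353598/533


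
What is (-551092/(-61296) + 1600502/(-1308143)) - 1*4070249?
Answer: -81591987910396777/20045983332 ≈ -4.0702e+6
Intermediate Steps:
(-551092/(-61296) + 1600502/(-1308143)) - 1*4070249 = (-551092*(-1/61296) + 1600502*(-1/1308143)) - 4070249 = (137773/15324 - 1600502/1308143) - 4070249 = 155700692891/20045983332 - 4070249 = -81591987910396777/20045983332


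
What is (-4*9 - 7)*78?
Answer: -3354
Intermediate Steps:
(-4*9 - 7)*78 = (-36 - 7)*78 = -43*78 = -3354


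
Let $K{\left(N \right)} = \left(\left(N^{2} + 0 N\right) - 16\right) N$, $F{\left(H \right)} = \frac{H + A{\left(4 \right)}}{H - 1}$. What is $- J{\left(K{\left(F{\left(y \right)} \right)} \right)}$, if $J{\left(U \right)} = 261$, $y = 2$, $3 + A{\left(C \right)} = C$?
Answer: $-261$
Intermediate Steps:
$A{\left(C \right)} = -3 + C$
$F{\left(H \right)} = \frac{1 + H}{-1 + H}$ ($F{\left(H \right)} = \frac{H + \left(-3 + 4\right)}{H - 1} = \frac{H + 1}{-1 + H} = \frac{1 + H}{-1 + H}$)
$K{\left(N \right)} = N \left(-16 + N^{2}\right)$ ($K{\left(N \right)} = \left(\left(N^{2} + 0\right) - 16\right) N = \left(N^{2} - 16\right) N = \left(-16 + N^{2}\right) N = N \left(-16 + N^{2}\right)$)
$- J{\left(K{\left(F{\left(y \right)} \right)} \right)} = \left(-1\right) 261 = -261$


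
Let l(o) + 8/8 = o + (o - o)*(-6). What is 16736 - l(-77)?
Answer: 16814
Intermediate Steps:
l(o) = -1 + o (l(o) = -1 + (o + (o - o)*(-6)) = -1 + (o + 0*(-6)) = -1 + (o + 0) = -1 + o)
16736 - l(-77) = 16736 - (-1 - 77) = 16736 - 1*(-78) = 16736 + 78 = 16814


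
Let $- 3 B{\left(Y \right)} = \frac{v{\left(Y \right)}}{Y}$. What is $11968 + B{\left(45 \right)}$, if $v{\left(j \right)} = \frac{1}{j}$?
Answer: $\frac{72705599}{6075} \approx 11968.0$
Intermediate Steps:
$B{\left(Y \right)} = - \frac{1}{3 Y^{2}}$ ($B{\left(Y \right)} = - \frac{\frac{1}{Y} \frac{1}{Y}}{3} = - \frac{1}{3 Y^{2}}$)
$11968 + B{\left(45 \right)} = 11968 - \frac{1}{3 \cdot 2025} = 11968 - \frac{1}{6075} = \frac{72705599}{6075}$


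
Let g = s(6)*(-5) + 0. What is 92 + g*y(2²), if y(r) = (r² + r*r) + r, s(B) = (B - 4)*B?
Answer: -2068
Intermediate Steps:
s(B) = B*(-4 + B) (s(B) = (-4 + B)*B = B*(-4 + B))
y(r) = r + 2*r² (y(r) = (r² + r²) + r = 2*r² + r = r + 2*r²)
g = -60 (g = (6*(-4 + 6))*(-5) + 0 = (6*2)*(-5) + 0 = 12*(-5) + 0 = -60 + 0 = -60)
92 + g*y(2²) = 92 - 60*2²*(1 + 2*2²) = 92 - 240*(1 + 2*4) = 92 - 240*(1 + 8) = 92 - 240*9 = 92 - 60*36 = 92 - 2160 = -2068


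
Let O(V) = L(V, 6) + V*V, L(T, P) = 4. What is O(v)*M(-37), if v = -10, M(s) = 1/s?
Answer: -104/37 ≈ -2.8108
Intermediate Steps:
O(V) = 4 + V² (O(V) = 4 + V*V = 4 + V²)
O(v)*M(-37) = (4 + (-10)²)/(-37) = (4 + 100)*(-1/37) = 104*(-1/37) = -104/37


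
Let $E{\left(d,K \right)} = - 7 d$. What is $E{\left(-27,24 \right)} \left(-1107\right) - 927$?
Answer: $-210150$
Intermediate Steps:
$E{\left(-27,24 \right)} \left(-1107\right) - 927 = \left(-7\right) \left(-27\right) \left(-1107\right) - 927 = 189 \left(-1107\right) - 927 = -209223 - 927 = -210150$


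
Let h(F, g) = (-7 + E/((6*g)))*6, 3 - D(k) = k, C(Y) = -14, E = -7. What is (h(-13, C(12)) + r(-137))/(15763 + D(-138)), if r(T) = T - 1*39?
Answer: -435/31808 ≈ -0.013676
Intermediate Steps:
D(k) = 3 - k
h(F, g) = -42 - 7/g (h(F, g) = (-7 - 7*1/(6*g))*6 = (-7 - 7/(6*g))*6 = -42 - 7/g)
r(T) = -39 + T (r(T) = T - 39 = -39 + T)
(h(-13, C(12)) + r(-137))/(15763 + D(-138)) = ((-42 - 7/(-14)) + (-39 - 137))/(15763 + (3 - 1*(-138))) = ((-42 - 7*(-1/14)) - 176)/(15763 + (3 + 138)) = ((-42 + 1/2) - 176)/(15763 + 141) = (-83/2 - 176)/15904 = -435/2*1/15904 = -435/31808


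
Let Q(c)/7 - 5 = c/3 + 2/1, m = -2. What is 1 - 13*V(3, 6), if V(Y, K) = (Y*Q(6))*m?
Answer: 4915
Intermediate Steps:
Q(c) = 49 + 7*c/3 (Q(c) = 35 + 7*(c/3 + 2/1) = 35 + 7*(c*(⅓) + 2*1) = 35 + 7*(c/3 + 2) = 35 + 7*(2 + c/3) = 35 + (14 + 7*c/3) = 49 + 7*c/3)
V(Y, K) = -126*Y (V(Y, K) = (Y*(49 + (7/3)*6))*(-2) = (Y*(49 + 14))*(-2) = (Y*63)*(-2) = (63*Y)*(-2) = -126*Y)
1 - 13*V(3, 6) = 1 - (-1638)*3 = 1 - 13*(-378) = 1 + 4914 = 4915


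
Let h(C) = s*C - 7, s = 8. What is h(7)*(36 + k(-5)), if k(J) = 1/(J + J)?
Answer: 17591/10 ≈ 1759.1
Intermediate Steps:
k(J) = 1/(2*J)
h(C) = -7 + 8*C (h(C) = 8*C - 7 = -7 + 8*C)
h(7)*(36 + k(-5)) = (-7 + 8*7)*(36 + (1/2)/(-5)) = (-7 + 56)*(36 + (1/2)*(-1/5)) = 49*(36 - 1/10) = 49*(359/10) = 17591/10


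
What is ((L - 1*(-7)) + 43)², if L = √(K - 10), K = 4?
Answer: (50 + I*√6)² ≈ 2494.0 + 244.95*I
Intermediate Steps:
L = I*√6 (L = √(4 - 10) = √(-6) = I*√6 ≈ 2.4495*I)
((L - 1*(-7)) + 43)² = ((I*√6 - 1*(-7)) + 43)² = ((I*√6 + 7) + 43)² = ((7 + I*√6) + 43)² = (50 + I*√6)²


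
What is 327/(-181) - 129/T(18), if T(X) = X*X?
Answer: -43099/19548 ≈ -2.2048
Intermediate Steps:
T(X) = X**2
327/(-181) - 129/T(18) = 327/(-181) - 129/(18**2) = 327*(-1/181) - 129/324 = -327/181 - 129*1/324 = -327/181 - 43/108 = -43099/19548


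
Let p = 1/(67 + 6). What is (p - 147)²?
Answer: 115132900/5329 ≈ 21605.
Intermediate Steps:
p = 1/73 ≈ 0.013699
(p - 147)² = (1/73 - 147)² = (-10730/73)² = 115132900/5329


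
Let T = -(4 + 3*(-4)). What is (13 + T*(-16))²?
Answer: 13225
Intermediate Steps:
T = 8 (T = -(4 - 12) = -1*(-8) = 8)
(13 + T*(-16))² = (13 + 8*(-16))² = (13 - 128)² = (-115)² = 13225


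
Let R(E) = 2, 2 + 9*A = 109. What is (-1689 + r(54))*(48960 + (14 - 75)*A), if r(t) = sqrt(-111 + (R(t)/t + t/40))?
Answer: -244405619/3 + 434113*I*sqrt(887865)/810 ≈ -8.1469e+7 + 5.05e+5*I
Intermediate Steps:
A = 107/9 (A = -2/9 + (1/9)*109 = -2/9 + 109/9 = 107/9 ≈ 11.889)
r(t) = sqrt(-111 + 2/t + t/40) (r(t) = sqrt(-111 + (2/t + t/40)) = sqrt(-111 + 2/t + t/40))
(-1689 + r(54))*(48960 + (14 - 75)*A) = (-1689 + sqrt(-44400 + 10*54 + 800/54)/20)*(48960 + (14 - 75)*(107/9)) = (-1689 + sqrt(-44400 + 540 + 800*(1/54))/20)*(48960 - 61*107/9) = (-1689 + sqrt(-44400 + 540 + 400/27)/20)*(48960 - 6527/9) = (-1689 + sqrt(-1183820/27)/20)*(434113/9) = (-1689 + (2*I*sqrt(887865)/9)/20)*(434113/9) = (-1689 + I*sqrt(887865)/90)*(434113/9) = -244405619/3 + 434113*I*sqrt(887865)/810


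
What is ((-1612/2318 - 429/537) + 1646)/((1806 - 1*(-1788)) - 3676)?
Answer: -341170795/17011802 ≈ -20.055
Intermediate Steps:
((-1612/2318 - 429/537) + 1646)/((1806 - 1*(-1788)) - 3676) = ((-1612*1/2318 - 429*1/537) + 1646)/((1806 + 1788) - 3676) = ((-806/1159 - 143/179) + 1646)/(3594 - 3676) = (-310011/207461 + 1646)/(-82) = (341170795/207461)*(-1/82) = -341170795/17011802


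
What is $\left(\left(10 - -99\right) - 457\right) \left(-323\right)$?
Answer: $112404$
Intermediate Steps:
$\left(\left(10 - -99\right) - 457\right) \left(-323\right) = \left(\left(10 + 99\right) - 457\right) \left(-323\right) = \left(109 - 457\right) \left(-323\right) = \left(-348\right) \left(-323\right) = 112404$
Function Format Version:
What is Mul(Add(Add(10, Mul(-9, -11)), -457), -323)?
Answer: 112404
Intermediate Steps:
Mul(Add(Add(10, Mul(-9, -11)), -457), -323) = Mul(Add(Add(10, 99), -457), -323) = Mul(Add(109, -457), -323) = Mul(-348, -323) = 112404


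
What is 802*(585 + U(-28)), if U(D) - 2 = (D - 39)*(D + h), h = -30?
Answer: 3587346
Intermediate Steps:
U(D) = 2 + (-39 + D)*(-30 + D) (U(D) = 2 + (D - 39)*(D - 30) = 2 + (-39 + D)*(-30 + D))
802*(585 + U(-28)) = 802*(585 + (1172 + (-28)² - 69*(-28))) = 802*(585 + (1172 + 784 + 1932)) = 802*(585 + 3888) = 802*4473 = 3587346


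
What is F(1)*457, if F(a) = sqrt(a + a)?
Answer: 457*sqrt(2) ≈ 646.30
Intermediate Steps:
F(a) = sqrt(2)*sqrt(a) (F(a) = sqrt(2*a) = sqrt(2)*sqrt(a))
F(1)*457 = (sqrt(2)*sqrt(1))*457 = (sqrt(2)*1)*457 = sqrt(2)*457 = 457*sqrt(2)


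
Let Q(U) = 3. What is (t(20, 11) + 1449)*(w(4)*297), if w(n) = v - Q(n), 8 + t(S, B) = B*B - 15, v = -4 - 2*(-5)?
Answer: 1378377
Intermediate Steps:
v = 6 (v = -4 + 10 = 6)
t(S, B) = -23 + B² (t(S, B) = -8 + (B*B - 15) = -8 + (B² - 15) = -8 + (-15 + B²) = -23 + B²)
w(n) = 3 (w(n) = 6 - 1*3 = 6 - 3 = 3)
(t(20, 11) + 1449)*(w(4)*297) = ((-23 + 11²) + 1449)*(3*297) = ((-23 + 121) + 1449)*891 = (98 + 1449)*891 = 1547*891 = 1378377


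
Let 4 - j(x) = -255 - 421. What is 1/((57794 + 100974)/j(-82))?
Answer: 85/19846 ≈ 0.0042830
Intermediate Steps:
j(x) = 680 (j(x) = 4 - (-255 - 421) = 4 - 1*(-676) = 4 + 676 = 680)
1/((57794 + 100974)/j(-82)) = 1/((57794 + 100974)/680) = 1/(158768*(1/680)) = 1/(19846/85) = 85/19846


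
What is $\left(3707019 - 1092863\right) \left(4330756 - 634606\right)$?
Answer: $9662312699400$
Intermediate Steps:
$\left(3707019 - 1092863\right) \left(4330756 - 634606\right) = 2614156 \cdot 3696150 = 9662312699400$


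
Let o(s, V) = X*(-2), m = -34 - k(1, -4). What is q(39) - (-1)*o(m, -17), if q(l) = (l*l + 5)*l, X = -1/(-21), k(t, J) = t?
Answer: 1249792/21 ≈ 59514.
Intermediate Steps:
m = -35 (m = -34 - 1*1 = -34 - 1 = -35)
X = 1/21 (X = -1*(-1/21) = 1/21 ≈ 0.047619)
q(l) = l*(5 + l²) (q(l) = (l² + 5)*l = (5 + l²)*l = l*(5 + l²))
o(s, V) = -2/21 (o(s, V) = (1/21)*(-2) = -2/21)
q(39) - (-1)*o(m, -17) = 39*(5 + 39²) - (-1)*(-2)/21 = 39*(5 + 1521) - 1*2/21 = 39*1526 - 2/21 = 59514 - 2/21 = 1249792/21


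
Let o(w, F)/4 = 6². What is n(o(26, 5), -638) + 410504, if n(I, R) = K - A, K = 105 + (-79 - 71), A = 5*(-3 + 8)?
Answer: 410434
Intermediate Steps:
A = 25 (A = 5*5 = 25)
o(w, F) = 144 (o(w, F) = 4*6² = 4*36 = 144)
K = -45 (K = 105 - 150 = -45)
n(I, R) = -70 (n(I, R) = -45 - 1*25 = -45 - 25 = -70)
n(o(26, 5), -638) + 410504 = -70 + 410504 = 410434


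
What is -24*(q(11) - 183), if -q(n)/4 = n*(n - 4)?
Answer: 11784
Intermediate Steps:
q(n) = -4*n*(-4 + n) (q(n) = -4*n*(n - 4) = -4*n*(-4 + n))
-24*(q(11) - 183) = -24*(4*11*(4 - 1*11) - 183) = -24*(4*11*(4 - 11) - 183) = -24*(4*11*(-7) - 183) = -24*(-308 - 183) = -24*(-491) = 11784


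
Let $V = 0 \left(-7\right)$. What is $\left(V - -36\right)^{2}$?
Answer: $1296$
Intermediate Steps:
$V = 0$
$\left(V - -36\right)^{2} = \left(0 - -36\right)^{2} = \left(0 + 36\right)^{2} = 36^{2} = 1296$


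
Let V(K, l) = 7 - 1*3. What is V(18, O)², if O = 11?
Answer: 16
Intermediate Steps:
V(K, l) = 4 (V(K, l) = 7 - 3 = 4)
V(18, O)² = 4² = 16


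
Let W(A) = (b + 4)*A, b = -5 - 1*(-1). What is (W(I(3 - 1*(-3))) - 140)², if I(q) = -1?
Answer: 19600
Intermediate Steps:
b = -4 (b = -5 + 1 = -4)
W(A) = 0 (W(A) = (-4 + 4)*A = 0*A = 0)
(W(I(3 - 1*(-3))) - 140)² = (0 - 140)² = (-140)² = 19600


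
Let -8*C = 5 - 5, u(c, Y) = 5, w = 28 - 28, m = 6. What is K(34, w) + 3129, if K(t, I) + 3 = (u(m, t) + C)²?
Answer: 3151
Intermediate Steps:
w = 0
C = 0 (C = -(5 - 5)/8 = -⅛*0 = 0)
K(t, I) = 22 (K(t, I) = -3 + (5 + 0)² = -3 + 5² = -3 + 25 = 22)
K(34, w) + 3129 = 22 + 3129 = 3151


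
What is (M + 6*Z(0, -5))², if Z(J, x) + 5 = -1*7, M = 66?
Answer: 36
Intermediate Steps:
Z(J, x) = -12 (Z(J, x) = -5 - 1*7 = -5 - 7 = -12)
(M + 6*Z(0, -5))² = (66 + 6*(-12))² = (66 - 72)² = (-6)² = 36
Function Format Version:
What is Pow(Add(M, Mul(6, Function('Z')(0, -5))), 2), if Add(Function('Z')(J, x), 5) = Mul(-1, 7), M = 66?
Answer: 36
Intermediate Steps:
Function('Z')(J, x) = -12 (Function('Z')(J, x) = Add(-5, Mul(-1, 7)) = Add(-5, -7) = -12)
Pow(Add(M, Mul(6, Function('Z')(0, -5))), 2) = Pow(Add(66, Mul(6, -12)), 2) = Pow(Add(66, -72), 2) = Pow(-6, 2) = 36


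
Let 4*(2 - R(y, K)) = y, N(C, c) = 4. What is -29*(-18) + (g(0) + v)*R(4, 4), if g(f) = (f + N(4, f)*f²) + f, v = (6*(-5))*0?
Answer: 522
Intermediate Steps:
R(y, K) = 2 - y/4
v = 0 (v = -30*0 = 0)
g(f) = 2*f + 4*f² (g(f) = (f + 4*f²) + f = 2*f + 4*f²)
-29*(-18) + (g(0) + v)*R(4, 4) = -29*(-18) + (2*0*(1 + 2*0) + 0)*(2 - ¼*4) = 522 + (2*0*(1 + 0) + 0)*(2 - 1) = 522 + (2*0*1 + 0)*1 = 522 + (0 + 0)*1 = 522 + 0*1 = 522 + 0 = 522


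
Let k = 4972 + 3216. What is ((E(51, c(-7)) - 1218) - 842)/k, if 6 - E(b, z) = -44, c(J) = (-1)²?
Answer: -1005/4094 ≈ -0.24548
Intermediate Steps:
c(J) = 1
E(b, z) = 50 (E(b, z) = 6 - 1*(-44) = 6 + 44 = 50)
k = 8188
((E(51, c(-7)) - 1218) - 842)/k = ((50 - 1218) - 842)/8188 = (-1168 - 842)*(1/8188) = -2010*1/8188 = -1005/4094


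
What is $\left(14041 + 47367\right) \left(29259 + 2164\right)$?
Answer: $1929623584$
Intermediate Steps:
$\left(14041 + 47367\right) \left(29259 + 2164\right) = 61408 \cdot 31423 = 1929623584$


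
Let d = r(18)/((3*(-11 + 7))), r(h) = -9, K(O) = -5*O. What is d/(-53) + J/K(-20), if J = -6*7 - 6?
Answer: -2619/5300 ≈ -0.49415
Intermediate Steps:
J = -48 (J = -42 - 6 = -48)
d = ¾ (d = -9*1/(3*(-11 + 7)) = -9/(3*(-4)) = -9/(-12) = -9*(-1/12) = ¾ ≈ 0.75000)
d/(-53) + J/K(-20) = (¾)/(-53) - 48/((-5*(-20))) = (¾)*(-1/53) - 48/100 = -3/212 - 48*1/100 = -3/212 - 12/25 = -2619/5300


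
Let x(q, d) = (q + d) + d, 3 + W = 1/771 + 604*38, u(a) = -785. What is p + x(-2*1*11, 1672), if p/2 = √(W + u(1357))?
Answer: 3322 + 2*√13175191095/771 ≈ 3619.8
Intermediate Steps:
W = 17693680/771 (W = -3 + (1/771 + 604*38) = -3 + (1/771 + 22952) = -3 + 17695993/771 = 17693680/771 ≈ 22949.)
x(q, d) = q + 2*d (x(q, d) = (d + q) + d = q + 2*d)
p = 2*√13175191095/771 (p = 2*√(17693680/771 - 785) = 2*√(17088445/771) = 2*(√13175191095/771) = 2*√13175191095/771 ≈ 297.75)
p + x(-2*1*11, 1672) = 2*√13175191095/771 + (-2*1*11 + 2*1672) = 2*√13175191095/771 + (-2*11 + 3344) = 2*√13175191095/771 + (-22 + 3344) = 2*√13175191095/771 + 3322 = 3322 + 2*√13175191095/771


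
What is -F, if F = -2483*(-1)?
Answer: -2483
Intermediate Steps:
F = 2483
-F = -1*2483 = -2483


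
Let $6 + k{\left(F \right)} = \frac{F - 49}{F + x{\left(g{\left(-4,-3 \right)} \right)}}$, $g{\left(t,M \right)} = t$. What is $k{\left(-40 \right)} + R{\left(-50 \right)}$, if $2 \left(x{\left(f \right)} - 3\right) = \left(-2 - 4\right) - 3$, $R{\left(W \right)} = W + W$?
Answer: $- \frac{8620}{83} \approx -103.86$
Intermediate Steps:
$R{\left(W \right)} = 2 W$
$x{\left(f \right)} = - \frac{3}{2}$ ($x{\left(f \right)} = 3 + \frac{\left(-2 - 4\right) - 3}{2} = 3 + \frac{-6 - 3}{2} = 3 + \frac{1}{2} \left(-9\right) = 3 - \frac{9}{2} = - \frac{3}{2}$)
$k{\left(F \right)} = -6 + \frac{-49 + F}{- \frac{3}{2} + F}$ ($k{\left(F \right)} = -6 + \frac{F - 49}{F - \frac{3}{2}} = -6 + \frac{-49 + F}{- \frac{3}{2} + F}$)
$k{\left(-40 \right)} + R{\left(-50 \right)} = \frac{10 \left(-8 - -40\right)}{-3 + 2 \left(-40\right)} + 2 \left(-50\right) = \frac{10 \left(-8 + 40\right)}{-3 - 80} - 100 = 10 \frac{1}{-83} \cdot 32 - 100 = 10 \left(- \frac{1}{83}\right) 32 - 100 = - \frac{320}{83} - 100 = - \frac{8620}{83}$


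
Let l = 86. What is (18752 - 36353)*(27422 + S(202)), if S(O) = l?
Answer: -484168308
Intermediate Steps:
S(O) = 86
(18752 - 36353)*(27422 + S(202)) = (18752 - 36353)*(27422 + 86) = -17601*27508 = -484168308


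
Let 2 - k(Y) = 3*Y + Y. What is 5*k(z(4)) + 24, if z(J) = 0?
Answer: 34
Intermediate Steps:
k(Y) = 2 - 4*Y (k(Y) = 2 - (3*Y + Y) = 2 - 4*Y)
5*k(z(4)) + 24 = 5*(2 - 4*0) + 24 = 5*(2 + 0) + 24 = 5*2 + 24 = 10 + 24 = 34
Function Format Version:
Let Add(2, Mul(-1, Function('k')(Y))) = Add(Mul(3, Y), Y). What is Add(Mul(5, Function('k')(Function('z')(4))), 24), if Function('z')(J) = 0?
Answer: 34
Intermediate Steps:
Function('k')(Y) = Add(2, Mul(-4, Y)) (Function('k')(Y) = Add(2, Mul(-1, Add(Mul(3, Y), Y))) = Add(2, Mul(-1, Mul(4, Y))) = Add(2, Mul(-4, Y)))
Add(Mul(5, Function('k')(Function('z')(4))), 24) = Add(Mul(5, Add(2, Mul(-4, 0))), 24) = Add(Mul(5, Add(2, 0)), 24) = Add(Mul(5, 2), 24) = Add(10, 24) = 34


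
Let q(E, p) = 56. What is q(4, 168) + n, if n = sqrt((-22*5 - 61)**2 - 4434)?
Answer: 56 + sqrt(24807) ≈ 213.50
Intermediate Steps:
n = sqrt(24807) (n = sqrt((-110 - 61)**2 - 4434) = sqrt((-171)**2 - 4434) = sqrt(29241 - 4434) = sqrt(24807) ≈ 157.50)
q(4, 168) + n = 56 + sqrt(24807)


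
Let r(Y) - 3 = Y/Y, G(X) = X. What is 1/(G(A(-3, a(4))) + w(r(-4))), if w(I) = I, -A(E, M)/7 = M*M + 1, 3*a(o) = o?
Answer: -9/139 ≈ -0.064748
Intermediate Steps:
a(o) = o/3
A(E, M) = -7 - 7*M² (A(E, M) = -7*(M*M + 1) = -7*(M² + 1) = -7*(1 + M²) = -7 - 7*M²)
r(Y) = 4 (r(Y) = 3 + Y/Y = 3 + 1 = 4)
1/(G(A(-3, a(4))) + w(r(-4))) = 1/((-7 - 7*((⅓)*4)²) + 4) = 1/((-7 - 7*(4/3)²) + 4) = 1/((-7 - 7*16/9) + 4) = 1/((-7 - 112/9) + 4) = 1/(-175/9 + 4) = 1/(-139/9) = -9/139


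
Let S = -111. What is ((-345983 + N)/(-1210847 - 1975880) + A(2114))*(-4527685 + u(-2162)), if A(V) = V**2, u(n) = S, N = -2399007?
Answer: -64482484307295235272/3186727 ≈ -2.0235e+13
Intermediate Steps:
u(n) = -111
((-345983 + N)/(-1210847 - 1975880) + A(2114))*(-4527685 + u(-2162)) = ((-345983 - 2399007)/(-1210847 - 1975880) + 2114**2)*(-4527685 - 111) = (-2744990/(-3186727) + 4468996)*(-4527796) = (-2744990*(-1/3186727) + 4468996)*(-4527796) = (2744990/3186727 + 4468996)*(-4527796) = (14241472961082/3186727)*(-4527796) = -64482484307295235272/3186727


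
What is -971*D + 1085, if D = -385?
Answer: 374920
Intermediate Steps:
-971*D + 1085 = -971*(-385) + 1085 = 373835 + 1085 = 374920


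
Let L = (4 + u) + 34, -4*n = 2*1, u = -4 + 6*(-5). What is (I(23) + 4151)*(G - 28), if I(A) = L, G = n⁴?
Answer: -1857285/16 ≈ -1.1608e+5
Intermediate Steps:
u = -34 (u = -4 - 30 = -34)
n = -½ (n = -1/2 = -¼*2 = -½ ≈ -0.50000)
G = 1/16 (G = (-½)⁴ = 1/16 ≈ 0.062500)
L = 4 (L = (4 - 34) + 34 = -30 + 34 = 4)
I(A) = 4
(I(23) + 4151)*(G - 28) = (4 + 4151)*(1/16 - 28) = 4155*(-447/16) = -1857285/16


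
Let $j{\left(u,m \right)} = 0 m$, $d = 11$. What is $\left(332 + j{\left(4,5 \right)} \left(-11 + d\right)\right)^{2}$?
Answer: $110224$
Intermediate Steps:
$j{\left(u,m \right)} = 0$
$\left(332 + j{\left(4,5 \right)} \left(-11 + d\right)\right)^{2} = \left(332 + 0 \left(-11 + 11\right)\right)^{2} = \left(332 + 0 \cdot 0\right)^{2} = \left(332 + 0\right)^{2} = 332^{2} = 110224$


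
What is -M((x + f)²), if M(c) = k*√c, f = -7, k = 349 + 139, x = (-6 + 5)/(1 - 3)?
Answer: -3172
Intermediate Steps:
x = ½ (x = -1/(-2) = -1*(-½) = ½ ≈ 0.50000)
k = 488
M(c) = 488*√c
-M((x + f)²) = -488*√((½ - 7)²) = -488*√((-13/2)²) = -488*√(169/4) = -488*13/2 = -1*3172 = -3172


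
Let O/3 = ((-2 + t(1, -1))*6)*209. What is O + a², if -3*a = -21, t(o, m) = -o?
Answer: -11237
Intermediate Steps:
a = 7 (a = -⅓*(-21) = 7)
O = -11286 (O = 3*(((-2 - 1*1)*6)*209) = 3*(((-2 - 1)*6)*209) = 3*(-3*6*209) = 3*(-18*209) = 3*(-3762) = -11286)
O + a² = -11286 + 7² = -11286 + 49 = -11237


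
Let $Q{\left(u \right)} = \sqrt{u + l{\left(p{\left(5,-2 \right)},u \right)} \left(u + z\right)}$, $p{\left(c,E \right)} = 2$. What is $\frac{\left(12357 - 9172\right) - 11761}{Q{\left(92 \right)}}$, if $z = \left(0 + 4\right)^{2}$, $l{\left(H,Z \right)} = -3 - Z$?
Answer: $\frac{2144 i \sqrt{2542}}{1271} \approx 85.049 i$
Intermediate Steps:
$z = 16$ ($z = 4^{2} = 16$)
$Q{\left(u \right)} = \sqrt{u + \left(-3 - u\right) \left(16 + u\right)}$ ($Q{\left(u \right)} = \sqrt{u + \left(-3 - u\right) \left(u + 16\right)} = \sqrt{u + \left(-3 - u\right) \left(16 + u\right)}$)
$\frac{\left(12357 - 9172\right) - 11761}{Q{\left(92 \right)}} = \frac{\left(12357 - 9172\right) - 11761}{\sqrt{-48 - 92^{2} - 1656}} = \frac{3185 - 11761}{\sqrt{-48 - 8464 - 1656}} = - \frac{8576}{\sqrt{-48 - 8464 - 1656}} = - \frac{8576}{\sqrt{-10168}} = - \frac{8576}{2 i \sqrt{2542}} = - 8576 \left(- \frac{i \sqrt{2542}}{5084}\right) = \frac{2144 i \sqrt{2542}}{1271}$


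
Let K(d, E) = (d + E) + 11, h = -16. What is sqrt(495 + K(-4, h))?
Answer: 9*sqrt(6) ≈ 22.045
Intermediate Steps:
K(d, E) = 11 + E + d (K(d, E) = (E + d) + 11 = 11 + E + d)
sqrt(495 + K(-4, h)) = sqrt(495 + (11 - 16 - 4)) = sqrt(495 - 9) = sqrt(486) = 9*sqrt(6)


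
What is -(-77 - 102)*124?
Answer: 22196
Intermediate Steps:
-(-77 - 102)*124 = -(-179)*124 = -1*(-22196) = 22196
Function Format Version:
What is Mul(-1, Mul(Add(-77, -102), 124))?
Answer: 22196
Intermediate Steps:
Mul(-1, Mul(Add(-77, -102), 124)) = Mul(-1, Mul(-179, 124)) = Mul(-1, -22196) = 22196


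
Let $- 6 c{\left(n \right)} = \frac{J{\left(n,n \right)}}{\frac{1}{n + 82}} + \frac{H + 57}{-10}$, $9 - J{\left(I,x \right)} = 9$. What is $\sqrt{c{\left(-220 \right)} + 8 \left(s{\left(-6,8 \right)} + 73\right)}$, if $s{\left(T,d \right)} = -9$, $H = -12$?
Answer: $\frac{\sqrt{2051}}{2} \approx 22.644$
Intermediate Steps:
$J{\left(I,x \right)} = 0$ ($J{\left(I,x \right)} = 9 - 9 = 0$)
$c{\left(n \right)} = \frac{3}{4}$ ($c{\left(n \right)} = - \frac{\frac{0}{\frac{1}{n + 82}} + \frac{-12 + 57}{-10}}{6} = - \frac{\frac{0}{\frac{1}{82 + n}} + 45 \left(- \frac{1}{10}\right)}{6} = - \frac{0 \left(82 + n\right) - \frac{9}{2}}{6} = - \frac{0 - \frac{9}{2}}{6} = \left(- \frac{1}{6}\right) \left(- \frac{9}{2}\right) = \frac{3}{4}$)
$\sqrt{c{\left(-220 \right)} + 8 \left(s{\left(-6,8 \right)} + 73\right)} = \sqrt{\frac{3}{4} + 8 \left(-9 + 73\right)} = \sqrt{\frac{3}{4} + 8 \cdot 64} = \sqrt{\frac{3}{4} + 512} = \sqrt{\frac{2051}{4}} = \frac{\sqrt{2051}}{2}$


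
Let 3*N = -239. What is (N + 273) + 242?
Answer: 1306/3 ≈ 435.33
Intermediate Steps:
N = -239/3 (N = (⅓)*(-239) = -239/3 ≈ -79.667)
(N + 273) + 242 = (-239/3 + 273) + 242 = 580/3 + 242 = 1306/3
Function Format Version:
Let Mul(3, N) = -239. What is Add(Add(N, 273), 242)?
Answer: Rational(1306, 3) ≈ 435.33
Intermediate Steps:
N = Rational(-239, 3) (N = Mul(Rational(1, 3), -239) = Rational(-239, 3) ≈ -79.667)
Add(Add(N, 273), 242) = Add(Add(Rational(-239, 3), 273), 242) = Add(Rational(580, 3), 242) = Rational(1306, 3)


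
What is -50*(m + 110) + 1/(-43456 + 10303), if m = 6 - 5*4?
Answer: -159134401/33153 ≈ -4800.0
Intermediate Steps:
m = -14 (m = 6 - 20 = -14)
-50*(m + 110) + 1/(-43456 + 10303) = -50*(-14 + 110) + 1/(-43456 + 10303) = -50*96 + 1/(-33153) = -4800 - 1/33153 = -159134401/33153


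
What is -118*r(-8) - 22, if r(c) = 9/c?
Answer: 443/4 ≈ 110.75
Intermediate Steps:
-118*r(-8) - 22 = -1062/(-8) - 22 = -1062*(-1)/8 - 22 = -118*(-9/8) - 22 = 531/4 - 22 = 443/4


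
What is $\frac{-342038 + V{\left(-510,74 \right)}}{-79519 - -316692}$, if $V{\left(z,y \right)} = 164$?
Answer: $- \frac{341874}{237173} \approx -1.4415$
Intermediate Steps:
$\frac{-342038 + V{\left(-510,74 \right)}}{-79519 - -316692} = \frac{-342038 + 164}{-79519 - -316692} = - \frac{341874}{-79519 + 316692} = - \frac{341874}{237173}$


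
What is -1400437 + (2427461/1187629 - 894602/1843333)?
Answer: -3065827284809009854/2189195727457 ≈ -1.4004e+6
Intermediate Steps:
-1400437 + (2427461/1187629 - 894602/1843333) = -1400437 + 3412163688855/2189195727457 = -3065827284809009854/2189195727457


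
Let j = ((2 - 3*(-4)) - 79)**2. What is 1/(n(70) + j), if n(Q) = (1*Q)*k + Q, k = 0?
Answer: 1/4295 ≈ 0.00023283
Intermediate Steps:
n(Q) = Q (n(Q) = (1*Q)*0 + Q = Q*0 + Q = 0 + Q = Q)
j = 4225 (j = ((2 + 12) - 79)**2 = (14 - 79)**2 = (-65)**2 = 4225)
1/(n(70) + j) = 1/(70 + 4225) = 1/4295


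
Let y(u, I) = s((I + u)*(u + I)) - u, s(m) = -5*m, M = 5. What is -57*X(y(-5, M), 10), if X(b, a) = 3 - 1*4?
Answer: 57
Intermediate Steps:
y(u, I) = -u - 5*(I + u)² (y(u, I) = -5*(I + u)*(u + I) - u = -5*(I + u)*(I + u) - u = -5*(I + u)² - u = -u - 5*(I + u)²)
X(b, a) = -1 (X(b, a) = 3 - 4 = -1)
-57*X(y(-5, M), 10) = -57*(-1) = 57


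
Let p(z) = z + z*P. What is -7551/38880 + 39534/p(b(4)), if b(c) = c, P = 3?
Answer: 10673341/4320 ≈ 2470.7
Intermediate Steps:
p(z) = 4*z (p(z) = z + z*3 = z + 3*z = 4*z)
-7551/38880 + 39534/p(b(4)) = -7551/38880 + 39534/((4*4)) = -7551*1/38880 + 39534/16 = -839/4320 + 39534*(1/16) = -839/4320 + 19767/8 = 10673341/4320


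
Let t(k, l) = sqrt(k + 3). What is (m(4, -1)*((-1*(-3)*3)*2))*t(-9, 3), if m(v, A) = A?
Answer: -18*I*sqrt(6) ≈ -44.091*I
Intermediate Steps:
t(k, l) = sqrt(3 + k)
(m(4, -1)*((-1*(-3)*3)*2))*t(-9, 3) = (--1*(-3)*3*2)*sqrt(3 - 9) = (-3*3*2)*sqrt(-6) = (-9*2)*(I*sqrt(6)) = (-1*18)*(I*sqrt(6)) = -18*I*sqrt(6)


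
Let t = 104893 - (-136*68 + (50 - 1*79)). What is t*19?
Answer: 2169230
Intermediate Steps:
t = 114170 (t = 104893 - (-9248 + (50 - 79)) = 104893 - (-9248 - 29) = 104893 - 1*(-9277) = 104893 + 9277 = 114170)
t*19 = 114170*19 = 2169230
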